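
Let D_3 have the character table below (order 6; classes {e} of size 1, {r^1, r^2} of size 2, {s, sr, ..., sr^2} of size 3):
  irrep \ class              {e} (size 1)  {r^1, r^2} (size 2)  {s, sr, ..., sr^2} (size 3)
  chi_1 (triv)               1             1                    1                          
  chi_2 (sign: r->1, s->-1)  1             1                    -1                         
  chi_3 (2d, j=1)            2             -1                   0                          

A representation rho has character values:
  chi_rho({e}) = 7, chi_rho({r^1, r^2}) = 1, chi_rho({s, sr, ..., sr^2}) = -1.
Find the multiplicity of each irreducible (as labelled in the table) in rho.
Multiplicities: chi_1: 1, chi_2: 2, chi_3: 2.

Proof sketch: Use <chi_rho, chi> = (1/|G|) sum_C |C| * chi_rho(C) * conj(chi(C)) with |G| = 6 for each irreducible chi in the table:
  <chi_rho, chi_1> = (1/6)[1*(7)*conj(1) + 2*(1)*conj(1) + 3*(-1)*conj(1)]
      = (1/6)[(7) + (2) + (-3)] = 6/6 = 1
  <chi_rho, chi_2> = (1/6)[1*(7)*conj(1) + 2*(1)*conj(1) + 3*(-1)*conj(-1)]
      = (1/6)[(7) + (2) + (3)] = 12/6 = 2
  <chi_rho, chi_3> = (1/6)[1*(7)*conj(2) + 2*(1)*conj(-1) + 3*(-1)*conj(0)]
      = (1/6)[(14) + (-2) + (0)] = 12/6 = 2
Dimension check: dim(rho) = sum (mult * dim) = 1*1 + 2*1 + 2*2 = 7 = chi_rho(e) = 7.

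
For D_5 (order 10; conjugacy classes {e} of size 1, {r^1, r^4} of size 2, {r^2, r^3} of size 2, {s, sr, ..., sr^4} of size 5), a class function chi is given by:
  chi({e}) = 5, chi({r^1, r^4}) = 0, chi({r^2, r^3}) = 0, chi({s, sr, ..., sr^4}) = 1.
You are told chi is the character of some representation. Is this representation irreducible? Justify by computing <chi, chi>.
Not irreducible (reducible): <chi, chi> = 3 > 1.

Argument: <chi, chi> = (1/|G|) sum_C |C| * |chi(C)|^2 = (1/10)[1*|5|^2 + 2*|0|^2 + 2*|0|^2 + 5*|1|^2]
  = (1/10)[(25) + (0) + (0) + (5)] = 30/10 = 3.
A character is irreducible iff <chi, chi> = 1, so this representation is reducible.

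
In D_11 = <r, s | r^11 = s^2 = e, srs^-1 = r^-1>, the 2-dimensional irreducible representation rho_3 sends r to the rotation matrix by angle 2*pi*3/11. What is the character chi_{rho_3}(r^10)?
chi_{rho_3}(r^10) = 2*cos(2*pi*3*10/11) = -2*cos(5*pi/11)

Reasoning: rho_3(r^10) is rotation by angle 2*pi*3*10/11, whose trace is 2*cos(2*pi*3*10/11) = -2*cos(5*pi/11).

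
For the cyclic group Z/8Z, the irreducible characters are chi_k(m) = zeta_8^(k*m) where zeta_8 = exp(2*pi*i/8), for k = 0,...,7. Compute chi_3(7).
chi_3(7) = zeta_8^21 = exp(-3*I*pi/4)

Justification: chi_3(7) = zeta_8^(3*7) = zeta_8^21. Since zeta_8^8 = 1, this equals zeta_8^5 = exp(2*pi*i*5/8) = exp(-3*I*pi/4).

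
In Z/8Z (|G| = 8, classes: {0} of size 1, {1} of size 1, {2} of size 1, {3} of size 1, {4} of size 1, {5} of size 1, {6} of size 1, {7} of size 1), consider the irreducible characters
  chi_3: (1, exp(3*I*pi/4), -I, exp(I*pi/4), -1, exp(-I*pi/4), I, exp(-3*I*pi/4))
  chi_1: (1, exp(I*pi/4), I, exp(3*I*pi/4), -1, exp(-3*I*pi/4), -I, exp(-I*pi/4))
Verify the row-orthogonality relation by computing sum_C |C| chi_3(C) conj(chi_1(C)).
Sum = 0; so <chi_3, chi_1> = 0 (distinct irreducibles are orthogonal).

Compute term by term over conjugacy classes (|C| * chi_3(C) * conj(chi_1(C))):
  1*(1)*conj(1) + 1*(exp(3*I*pi/4))*conj(exp(I*pi/4)) + 1*(-I)*conj(I) + 1*(exp(I*pi/4))*conj(exp(3*I*pi/4)) + 1*(-1)*conj(-1) + 1*(exp(-I*pi/4))*conj(exp(-3*I*pi/4)) + 1*(I)*conj(-I) + 1*(exp(-3*I*pi/4))*conj(exp(-I*pi/4))
  = (1) + (I) + (-1) + (-I) + (1) + (I) + (-1) + (-I)
  = 0.
(Exp terms are combined using exp(i*s)*conj(exp(i*t)) = exp(i*(s-t)), and sums of them are collapsed using the identity that for every m > 1 the m distinct m-th roots of unity sum to 0, e.g. 1 + exp(2*I*pi/3) + exp(-2*I*pi/3) = 0.)
Dividing by |G| = 8 gives 0/8 = 0, matching the row-orthogonality relation <chi_3, chi_1> = [chi_3 = chi_1].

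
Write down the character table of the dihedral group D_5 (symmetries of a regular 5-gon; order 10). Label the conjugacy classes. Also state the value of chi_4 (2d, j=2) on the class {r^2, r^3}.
Conjugacy classes: {e} of size 1, {r^1, r^4} of size 2, {r^2, r^3} of size 2, {s, sr, ..., sr^4} of size 5.
Character table:
  irrep \ class              {e} (size 1)  {r^1, r^4} (size 2)  {r^2, r^3} (size 2)  {s, sr, ..., sr^4} (size 5)
  chi_1 (triv)               1             1                    1                    1                          
  chi_2 (sign: r->1, s->-1)  1             1                    1                    -1                         
  chi_3 (2d, j=1)            2             -1/2 + sqrt(5)/2     -sqrt(5)/2 - 1/2     0                          
  chi_4 (2d, j=2)            2             -sqrt(5)/2 - 1/2     -1/2 + sqrt(5)/2     0                          

Spot check: chi_4 (2d, j=2) on {r^2, r^3} = -1/2 + sqrt(5)/2.

Details: D_5 has order 2*5 = 10 with 4 conjugacy classes, hence 4 irreducibles. Sum of squared dims 1 + 1 + 4 + 4 = 10 = |G|. Linear characters come from the abelianisation; the 2-dimensional irreps have character r^k -> 2*cos(2*pi*j*k/5), reflections -> 0.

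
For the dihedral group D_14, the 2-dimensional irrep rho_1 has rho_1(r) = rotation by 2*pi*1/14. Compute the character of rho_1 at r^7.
chi_{rho_1}(r^7) = 2*cos(2*pi*1*7/14) = -2

Argument: rho_1(r^7) is rotation by angle 2*pi*1*7/14, whose trace is 2*cos(2*pi*1*7/14) = -2.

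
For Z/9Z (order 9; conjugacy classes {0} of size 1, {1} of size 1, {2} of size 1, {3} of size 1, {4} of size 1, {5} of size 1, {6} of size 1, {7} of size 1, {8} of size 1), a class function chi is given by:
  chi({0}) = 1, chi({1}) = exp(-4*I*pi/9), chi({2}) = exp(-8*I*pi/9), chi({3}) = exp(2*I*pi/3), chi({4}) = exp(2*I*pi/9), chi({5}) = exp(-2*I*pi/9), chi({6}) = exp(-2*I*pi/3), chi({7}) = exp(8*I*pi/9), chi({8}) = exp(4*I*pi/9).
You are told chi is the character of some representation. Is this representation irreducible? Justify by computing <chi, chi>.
Irreducible: <chi, chi> = 1.

Solution. <chi, chi> = (1/|G|) sum_C |C| * |chi(C)|^2 = (1/9)[1*|1|^2 + 1*|exp(-4*I*pi/9)|^2 + 1*|exp(-8*I*pi/9)|^2 + 1*|exp(2*I*pi/3)|^2 + 1*|exp(2*I*pi/9)|^2 + 1*|exp(-2*I*pi/9)|^2 + 1*|exp(-2*I*pi/3)|^2 + 1*|exp(8*I*pi/9)|^2 + 1*|exp(4*I*pi/9)|^2]
  = (1/9)[(1) + (1) + (1) + (1) + (1) + (1) + (1) + (1) + (1)] = 9/9 = 1.
(Exp terms are combined using exp(i*s)*conj(exp(i*t)) = exp(i*(s-t)), and sums of them are collapsed using the identity that for every m > 1 the m distinct m-th roots of unity sum to 0, e.g. 1 + exp(2*I*pi/3) + exp(-2*I*pi/3) = 0.)
A character is irreducible iff <chi, chi> = 1, so this representation is irreducible.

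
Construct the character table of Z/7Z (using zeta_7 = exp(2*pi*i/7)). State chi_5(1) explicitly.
Character table of Z/7Z (irreps indexed chi_0,...,chi_6 with chi_k(m) = zeta_7^(k*m), zeta_7 = exp(2*pi*i/7)):
  irrep \ class  {0} (size 1)  {1} (size 1)    {2} (size 1)    {3} (size 1)    {4} (size 1)    {5} (size 1)    {6} (size 1)  
  chi_0          1             1               1               1               1               1               1             
  chi_1          1             exp(2*I*pi/7)   exp(4*I*pi/7)   exp(6*I*pi/7)   exp(-6*I*pi/7)  exp(-4*I*pi/7)  exp(-2*I*pi/7)
  chi_2          1             exp(4*I*pi/7)   exp(-6*I*pi/7)  exp(-2*I*pi/7)  exp(2*I*pi/7)   exp(6*I*pi/7)   exp(-4*I*pi/7)
  chi_3          1             exp(6*I*pi/7)   exp(-2*I*pi/7)  exp(4*I*pi/7)   exp(-4*I*pi/7)  exp(2*I*pi/7)   exp(-6*I*pi/7)
  chi_4          1             exp(-6*I*pi/7)  exp(2*I*pi/7)   exp(-4*I*pi/7)  exp(4*I*pi/7)   exp(-2*I*pi/7)  exp(6*I*pi/7) 
  chi_5          1             exp(-4*I*pi/7)  exp(6*I*pi/7)   exp(2*I*pi/7)   exp(-2*I*pi/7)  exp(-6*I*pi/7)  exp(4*I*pi/7) 
  chi_6          1             exp(-2*I*pi/7)  exp(-4*I*pi/7)  exp(-6*I*pi/7)  exp(6*I*pi/7)   exp(4*I*pi/7)   exp(2*I*pi/7) 

Spot check: chi_5(1) = zeta_7^(5*1) = zeta_7^5 = exp(-4*I*pi/7).

Justification: Z/7Z is abelian, so all 7 irreducible complex representations are 1-dimensional. They are given by chi_k(m) = zeta_7^(k*m) for k = 0,...,6. Row orthogonality: sum_m chi_k(m) conj(chi_l(m)) = 7 * [k = l].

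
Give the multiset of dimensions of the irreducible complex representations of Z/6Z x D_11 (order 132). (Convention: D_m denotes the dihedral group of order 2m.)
Dimensions: 1, 1, 1, 1, 1, 1, 1, 1, 1, 1, 1, 1, 2, 2, 2, 2, 2, 2, 2, 2, 2, 2, 2, 2, 2, 2, 2, 2, 2, 2, 2, 2, 2, 2, 2, 2, 2, 2, 2, 2, 2, 2

Proof sketch: There are 42 irreducibles (= number of conjugacy classes). Their dimensions d_i satisfy sum d_i^2 = |G| = 132: 1 + 1 + 1 + 1 + 1 + 1 + 1 + 1 + 1 + 1 + 1 + 1 + 4 + 4 + 4 + 4 + 4 + 4 + 4 + 4 + 4 + 4 + 4 + 4 + 4 + 4 + 4 + 4 + 4 + 4 + 4 + 4 + 4 + 4 + 4 + 4 + 4 + 4 + 4 + 4 + 4 + 4 = 132. (For the product with Z/6Z: each of the 6 1-dim characters of Z/6Z tensors with each irrep of D_11, giving 6 copies of each D_11-dimension.)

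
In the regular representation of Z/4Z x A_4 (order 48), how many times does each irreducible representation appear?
Each irreducible V_i of dimension d_i appears with multiplicity d_i, i.e. rho_reg = (direct sum over all irreducibles V_i) d_i V_i. The irreducible dimensions for Z/4Z x A_4 are 1, 1, 1, 1, 1, 1, 1, 1, 1, 1, 1, 1, 3, 3, 3, 3: 12 irreducibles of dimension 1, each with multiplicity 1; 4 irreducibles of dimension 3, each with multiplicity 3. Total dimension 12*1*1 + 4*3*3 = 48 = |G|.

Proof sketch: General theorem: in the regular representation of a finite group G, each irreducible appears with multiplicity equal to its dimension. Check: dim(rho_reg) = sum d_i^2 = 1 + 1 + 1 + 1 + 1 + 1 + 1 + 1 + 1 + 1 + 1 + 1 + 9 + 9 + 9 + 9 = 48 = |G|.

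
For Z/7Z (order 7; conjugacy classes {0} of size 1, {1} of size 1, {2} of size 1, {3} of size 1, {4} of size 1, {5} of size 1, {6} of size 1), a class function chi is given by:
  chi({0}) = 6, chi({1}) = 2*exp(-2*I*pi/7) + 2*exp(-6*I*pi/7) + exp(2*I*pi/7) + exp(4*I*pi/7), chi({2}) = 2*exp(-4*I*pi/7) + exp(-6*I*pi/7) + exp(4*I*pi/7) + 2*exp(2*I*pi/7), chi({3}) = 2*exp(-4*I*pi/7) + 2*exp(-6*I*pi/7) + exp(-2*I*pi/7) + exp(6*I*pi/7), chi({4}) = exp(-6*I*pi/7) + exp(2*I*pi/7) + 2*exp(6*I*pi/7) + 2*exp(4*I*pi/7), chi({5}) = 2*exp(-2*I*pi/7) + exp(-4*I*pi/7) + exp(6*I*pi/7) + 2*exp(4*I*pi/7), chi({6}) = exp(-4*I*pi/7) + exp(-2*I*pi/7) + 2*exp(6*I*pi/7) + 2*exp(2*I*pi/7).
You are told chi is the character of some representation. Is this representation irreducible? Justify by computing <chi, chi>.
Not irreducible (reducible): <chi, chi> = 10 > 1.

Argument: <chi, chi> = (1/|G|) sum_C |C| * |chi(C)|^2 = (1/7)[1*|6|^2 + 1*|2*exp(-2*I*pi/7) + 2*exp(-6*I*pi/7) + exp(2*I*pi/7) + exp(4*I*pi/7)|^2 + 1*|2*exp(-4*I*pi/7) + exp(-6*I*pi/7) + exp(4*I*pi/7) + 2*exp(2*I*pi/7)|^2 + 1*|2*exp(-4*I*pi/7) + 2*exp(-6*I*pi/7) + exp(-2*I*pi/7) + exp(6*I*pi/7)|^2 + 1*|exp(-6*I*pi/7) + exp(2*I*pi/7) + 2*exp(6*I*pi/7) + 2*exp(4*I*pi/7)|^2 + 1*|2*exp(-2*I*pi/7) + exp(-4*I*pi/7) + exp(6*I*pi/7) + 2*exp(4*I*pi/7)|^2 + 1*|exp(-4*I*pi/7) + exp(-2*I*pi/7) + 2*exp(6*I*pi/7) + 2*exp(2*I*pi/7)|^2]
  = (1/7)[(36) + (10 + 8*exp(-4*I*pi/7) + 4*exp(-6*I*pi/7) + exp(-2*I*pi/7) + exp(2*I*pi/7) + 4*exp(6*I*pi/7) + 8*exp(4*I*pi/7)) + (10 + 8*exp(-6*I*pi/7) + 4*exp(-2*I*pi/7) + exp(-4*I*pi/7) + exp(4*I*pi/7) + 4*exp(2*I*pi/7) + 8*exp(6*I*pi/7)) + (10 + 8*exp(-2*I*pi/7) + 4*exp(-4*I*pi/7) + exp(-6*I*pi/7) + exp(6*I*pi/7) + 4*exp(4*I*pi/7) + 8*exp(2*I*pi/7)) + (10 + 8*exp(-2*I*pi/7) + 4*exp(-4*I*pi/7) + exp(-6*I*pi/7) + exp(6*I*pi/7) + 4*exp(4*I*pi/7) + 8*exp(2*I*pi/7)) + (10 + 8*exp(-6*I*pi/7) + 4*exp(-2*I*pi/7) + exp(-4*I*pi/7) + exp(4*I*pi/7) + 4*exp(2*I*pi/7) + 8*exp(6*I*pi/7)) + (10 + 8*exp(-4*I*pi/7) + 4*exp(-6*I*pi/7) + exp(-2*I*pi/7) + exp(2*I*pi/7) + 4*exp(6*I*pi/7) + 8*exp(4*I*pi/7))] = 70/7 = 10.
(Exp terms are combined using exp(i*s)*conj(exp(i*t)) = exp(i*(s-t)), and sums of them are collapsed using the identity that for every m > 1 the m distinct m-th roots of unity sum to 0, e.g. 1 + exp(2*I*pi/3) + exp(-2*I*pi/3) = 0.)
A character is irreducible iff <chi, chi> = 1, so this representation is reducible.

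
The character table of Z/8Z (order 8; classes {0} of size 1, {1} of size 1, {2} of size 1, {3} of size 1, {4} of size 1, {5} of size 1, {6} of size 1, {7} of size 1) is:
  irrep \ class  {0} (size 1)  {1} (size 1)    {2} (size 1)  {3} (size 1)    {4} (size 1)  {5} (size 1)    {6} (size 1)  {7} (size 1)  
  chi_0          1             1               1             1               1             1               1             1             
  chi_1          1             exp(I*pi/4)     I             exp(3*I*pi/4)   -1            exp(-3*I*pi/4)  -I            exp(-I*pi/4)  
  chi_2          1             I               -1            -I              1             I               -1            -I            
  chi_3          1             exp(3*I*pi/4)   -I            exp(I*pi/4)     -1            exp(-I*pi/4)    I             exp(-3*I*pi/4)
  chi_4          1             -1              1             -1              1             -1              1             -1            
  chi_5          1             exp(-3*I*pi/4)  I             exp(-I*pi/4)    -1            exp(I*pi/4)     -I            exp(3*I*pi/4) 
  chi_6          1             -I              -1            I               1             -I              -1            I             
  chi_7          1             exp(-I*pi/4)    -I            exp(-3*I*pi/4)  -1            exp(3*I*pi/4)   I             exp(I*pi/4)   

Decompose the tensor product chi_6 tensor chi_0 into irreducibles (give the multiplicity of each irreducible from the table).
chi_6 tensor chi_0 = chi_6 (all other irreducibles have multiplicity 0).

Details: The character of a tensor product is the pointwise product (chi_6 * chi_0)(C) = chi_6(C) * chi_0(C):
  {0}: (1)*(1), {1}: (-I)*(1), {2}: (-1)*(1), {3}: (I)*(1), {4}: (1)*(1), {5}: (-I)*(1), {6}: (-1)*(1), {7}: (I)*(1)
so (chi_6 * chi_0) takes values
  {0} -> 1, {1} -> -I, {2} -> -1, {3} -> I, {4} -> 1, {5} -> -I, {6} -> -1, {7} -> I.
Now take the inner product of this character with each irreducible chi from the table, <chi_6*chi_0, chi> = (1/8) sum_C |C| (chi_6*chi_0)(C) conj(chi(C)):
  <chi_6*chi_0, chi_0> = (1/8)[1*(1)*conj(1) + 1*(-I)*conj(1) + 1*(-1)*conj(1) + 1*(I)*conj(1) + 1*(1)*conj(1) + 1*(-I)*conj(1) + 1*(-1)*conj(1) + 1*(I)*conj(1)]
      = (1/8)[(1) + (-I) + (-1) + (I) + (1) + (-I) + (-1) + (I)] = 0/8 = 0
  <chi_6*chi_0, chi_1> = (1/8)[1*(1)*conj(1) + 1*(-I)*conj(exp(I*pi/4)) + 1*(-1)*conj(I) + 1*(I)*conj(exp(3*I*pi/4)) + 1*(1)*conj(-1) + 1*(-I)*conj(exp(-3*I*pi/4)) + 1*(-1)*conj(-I) + 1*(I)*conj(exp(-I*pi/4))]
      = (1/8)[(1) + (-exp(I*pi/4)) + (I) + (exp(-I*pi/4)) + (-1) + (-exp(-3*I*pi/4)) + (-I) + (exp(3*I*pi/4))] = 0/8 = 0
  <chi_6*chi_0, chi_2> = (1/8)[1*(1)*conj(1) + 1*(-I)*conj(I) + 1*(-1)*conj(-1) + 1*(I)*conj(-I) + 1*(1)*conj(1) + 1*(-I)*conj(I) + 1*(-1)*conj(-1) + 1*(I)*conj(-I)]
      = (1/8)[(1) + (-1) + (1) + (-1) + (1) + (-1) + (1) + (-1)] = 0/8 = 0
  <chi_6*chi_0, chi_3> = (1/8)[1*(1)*conj(1) + 1*(-I)*conj(exp(3*I*pi/4)) + 1*(-1)*conj(-I) + 1*(I)*conj(exp(I*pi/4)) + 1*(1)*conj(-1) + 1*(-I)*conj(exp(-I*pi/4)) + 1*(-1)*conj(I) + 1*(I)*conj(exp(-3*I*pi/4))]
      = (1/8)[(1) + (-exp(-I*pi/4)) + (-I) + (exp(I*pi/4)) + (-1) + (-exp(3*I*pi/4)) + (I) + (exp(-3*I*pi/4))] = 0/8 = 0
  <chi_6*chi_0, chi_4> = (1/8)[1*(1)*conj(1) + 1*(-I)*conj(-1) + 1*(-1)*conj(1) + 1*(I)*conj(-1) + 1*(1)*conj(1) + 1*(-I)*conj(-1) + 1*(-1)*conj(1) + 1*(I)*conj(-1)]
      = (1/8)[(1) + (I) + (-1) + (-I) + (1) + (I) + (-1) + (-I)] = 0/8 = 0
  <chi_6*chi_0, chi_5> = (1/8)[1*(1)*conj(1) + 1*(-I)*conj(exp(-3*I*pi/4)) + 1*(-1)*conj(I) + 1*(I)*conj(exp(-I*pi/4)) + 1*(1)*conj(-1) + 1*(-I)*conj(exp(I*pi/4)) + 1*(-1)*conj(-I) + 1*(I)*conj(exp(3*I*pi/4))]
      = (1/8)[(1) + (-exp(-3*I*pi/4)) + (I) + (exp(3*I*pi/4)) + (-1) + (-exp(I*pi/4)) + (-I) + (exp(-I*pi/4))] = 0/8 = 0
  <chi_6*chi_0, chi_6> = (1/8)[1*(1)*conj(1) + 1*(-I)*conj(-I) + 1*(-1)*conj(-1) + 1*(I)*conj(I) + 1*(1)*conj(1) + 1*(-I)*conj(-I) + 1*(-1)*conj(-1) + 1*(I)*conj(I)]
      = (1/8)[(1) + (1) + (1) + (1) + (1) + (1) + (1) + (1)] = 8/8 = 1
  <chi_6*chi_0, chi_7> = (1/8)[1*(1)*conj(1) + 1*(-I)*conj(exp(-I*pi/4)) + 1*(-1)*conj(-I) + 1*(I)*conj(exp(-3*I*pi/4)) + 1*(1)*conj(-1) + 1*(-I)*conj(exp(3*I*pi/4)) + 1*(-1)*conj(I) + 1*(I)*conj(exp(I*pi/4))]
      = (1/8)[(1) + (-exp(3*I*pi/4)) + (-I) + (exp(-3*I*pi/4)) + (-1) + (-exp(-I*pi/4)) + (I) + (exp(I*pi/4))] = 0/8 = 0
(Exp terms are combined using exp(i*s)*conj(exp(i*t)) = exp(i*(s-t)), and sums of them are collapsed using the identity that for every m > 1 the m distinct m-th roots of unity sum to 0, e.g. 1 + exp(2*I*pi/3) + exp(-2*I*pi/3) = 0.)
Hence the multiplicities are chi_6: 1. Dimension check: dim(chi_6)*dim(chi_0) = 1*1 = 1 and sum (mult * dim) = 1*1 = 1.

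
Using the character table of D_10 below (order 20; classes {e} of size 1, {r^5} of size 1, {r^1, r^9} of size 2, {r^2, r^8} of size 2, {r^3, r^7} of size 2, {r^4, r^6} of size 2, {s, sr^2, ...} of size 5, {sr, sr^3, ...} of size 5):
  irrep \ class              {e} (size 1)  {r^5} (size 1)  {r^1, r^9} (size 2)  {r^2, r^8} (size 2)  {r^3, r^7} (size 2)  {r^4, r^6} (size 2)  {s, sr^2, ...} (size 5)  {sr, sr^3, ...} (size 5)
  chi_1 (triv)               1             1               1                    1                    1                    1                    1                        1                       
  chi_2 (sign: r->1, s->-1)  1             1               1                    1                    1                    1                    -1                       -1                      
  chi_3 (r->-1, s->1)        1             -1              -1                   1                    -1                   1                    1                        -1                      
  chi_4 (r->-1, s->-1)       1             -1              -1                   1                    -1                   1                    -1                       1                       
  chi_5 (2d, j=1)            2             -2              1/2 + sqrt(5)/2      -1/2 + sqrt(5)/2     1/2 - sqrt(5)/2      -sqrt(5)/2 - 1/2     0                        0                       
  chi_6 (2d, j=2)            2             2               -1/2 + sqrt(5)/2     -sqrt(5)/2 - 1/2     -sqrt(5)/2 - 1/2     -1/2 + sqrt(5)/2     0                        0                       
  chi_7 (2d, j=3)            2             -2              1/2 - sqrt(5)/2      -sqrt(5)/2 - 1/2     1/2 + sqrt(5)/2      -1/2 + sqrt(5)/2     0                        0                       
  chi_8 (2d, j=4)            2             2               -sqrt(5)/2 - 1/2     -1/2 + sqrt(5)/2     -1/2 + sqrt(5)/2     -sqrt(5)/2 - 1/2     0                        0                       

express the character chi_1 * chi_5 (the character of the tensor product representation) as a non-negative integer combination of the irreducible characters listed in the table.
chi_1 tensor chi_5 = chi_5 (all other irreducibles have multiplicity 0).

Proof sketch: The character of a tensor product is the pointwise product (chi_1 * chi_5)(C) = chi_1(C) * chi_5(C):
  {e}: (1)*(2), {r^5}: (1)*(-2), {r^1, r^9}: (1)*(1/2 + sqrt(5)/2), {r^2, r^8}: (1)*(-1/2 + sqrt(5)/2), {r^3, r^7}: (1)*(1/2 - sqrt(5)/2), {r^4, r^6}: (1)*(-sqrt(5)/2 - 1/2), {s, sr^2, ...}: (1)*(0), {sr, sr^3, ...}: (1)*(0)
so (chi_1 * chi_5) takes values
  {e} -> 2, {r^5} -> -2, {r^1, r^9} -> 1/2 + sqrt(5)/2, {r^2, r^8} -> -1/2 + sqrt(5)/2, {r^3, r^7} -> 1/2 - sqrt(5)/2, {r^4, r^6} -> -sqrt(5)/2 - 1/2, {s, sr^2, ...} -> 0, {sr, sr^3, ...} -> 0.
Now take the inner product of this character with each irreducible chi from the table, <chi_1*chi_5, chi> = (1/20) sum_C |C| (chi_1*chi_5)(C) conj(chi(C)):
  <chi_1*chi_5, chi_1> = (1/20)[1*(2)*conj(1) + 1*(-2)*conj(1) + 2*(1/2 + sqrt(5)/2)*conj(1) + 2*(-1/2 + sqrt(5)/2)*conj(1) + 2*(1/2 - sqrt(5)/2)*conj(1) + 2*(-sqrt(5)/2 - 1/2)*conj(1) + 5*(0)*conj(1) + 5*(0)*conj(1)]
      = (1/20)[(2) + (-2) + (1 + sqrt(5)) + (-1 + sqrt(5)) + (1 - sqrt(5)) + (-sqrt(5) - 1) + (0) + (0)] = 0/20 = 0
  <chi_1*chi_5, chi_2> = (1/20)[1*(2)*conj(1) + 1*(-2)*conj(1) + 2*(1/2 + sqrt(5)/2)*conj(1) + 2*(-1/2 + sqrt(5)/2)*conj(1) + 2*(1/2 - sqrt(5)/2)*conj(1) + 2*(-sqrt(5)/2 - 1/2)*conj(1) + 5*(0)*conj(-1) + 5*(0)*conj(-1)]
      = (1/20)[(2) + (-2) + (1 + sqrt(5)) + (-1 + sqrt(5)) + (1 - sqrt(5)) + (-sqrt(5) - 1) + (0) + (0)] = 0/20 = 0
  <chi_1*chi_5, chi_3> = (1/20)[1*(2)*conj(1) + 1*(-2)*conj(-1) + 2*(1/2 + sqrt(5)/2)*conj(-1) + 2*(-1/2 + sqrt(5)/2)*conj(1) + 2*(1/2 - sqrt(5)/2)*conj(-1) + 2*(-sqrt(5)/2 - 1/2)*conj(1) + 5*(0)*conj(1) + 5*(0)*conj(-1)]
      = (1/20)[(2) + (2) + (-sqrt(5) - 1) + (-1 + sqrt(5)) + (-1 + sqrt(5)) + (-sqrt(5) - 1) + (0) + (0)] = 0/20 = 0
  <chi_1*chi_5, chi_4> = (1/20)[1*(2)*conj(1) + 1*(-2)*conj(-1) + 2*(1/2 + sqrt(5)/2)*conj(-1) + 2*(-1/2 + sqrt(5)/2)*conj(1) + 2*(1/2 - sqrt(5)/2)*conj(-1) + 2*(-sqrt(5)/2 - 1/2)*conj(1) + 5*(0)*conj(-1) + 5*(0)*conj(1)]
      = (1/20)[(2) + (2) + (-sqrt(5) - 1) + (-1 + sqrt(5)) + (-1 + sqrt(5)) + (-sqrt(5) - 1) + (0) + (0)] = 0/20 = 0
  <chi_1*chi_5, chi_5> = (1/20)[1*(2)*conj(2) + 1*(-2)*conj(-2) + 2*(1/2 + sqrt(5)/2)*conj(1/2 + sqrt(5)/2) + 2*(-1/2 + sqrt(5)/2)*conj(-1/2 + sqrt(5)/2) + 2*(1/2 - sqrt(5)/2)*conj(1/2 - sqrt(5)/2) + 2*(-sqrt(5)/2 - 1/2)*conj(-sqrt(5)/2 - 1/2) + 5*(0)*conj(0) + 5*(0)*conj(0)]
      = (1/20)[(4) + (4) + (sqrt(5) + 3) + (3 - sqrt(5)) + (3 - sqrt(5)) + (sqrt(5) + 3) + (0) + (0)] = 20/20 = 1
  <chi_1*chi_5, chi_6> = (1/20)[1*(2)*conj(2) + 1*(-2)*conj(2) + 2*(1/2 + sqrt(5)/2)*conj(-1/2 + sqrt(5)/2) + 2*(-1/2 + sqrt(5)/2)*conj(-sqrt(5)/2 - 1/2) + 2*(1/2 - sqrt(5)/2)*conj(-sqrt(5)/2 - 1/2) + 2*(-sqrt(5)/2 - 1/2)*conj(-1/2 + sqrt(5)/2) + 5*(0)*conj(0) + 5*(0)*conj(0)]
      = (1/20)[(4) + (-4) + (2) + (-2) + (2) + (-2) + (0) + (0)] = 0/20 = 0
  <chi_1*chi_5, chi_7> = (1/20)[1*(2)*conj(2) + 1*(-2)*conj(-2) + 2*(1/2 + sqrt(5)/2)*conj(1/2 - sqrt(5)/2) + 2*(-1/2 + sqrt(5)/2)*conj(-sqrt(5)/2 - 1/2) + 2*(1/2 - sqrt(5)/2)*conj(1/2 + sqrt(5)/2) + 2*(-sqrt(5)/2 - 1/2)*conj(-1/2 + sqrt(5)/2) + 5*(0)*conj(0) + 5*(0)*conj(0)]
      = (1/20)[(4) + (4) + (-2) + (-2) + (-2) + (-2) + (0) + (0)] = 0/20 = 0
  <chi_1*chi_5, chi_8> = (1/20)[1*(2)*conj(2) + 1*(-2)*conj(2) + 2*(1/2 + sqrt(5)/2)*conj(-sqrt(5)/2 - 1/2) + 2*(-1/2 + sqrt(5)/2)*conj(-1/2 + sqrt(5)/2) + 2*(1/2 - sqrt(5)/2)*conj(-1/2 + sqrt(5)/2) + 2*(-sqrt(5)/2 - 1/2)*conj(-sqrt(5)/2 - 1/2) + 5*(0)*conj(0) + 5*(0)*conj(0)]
      = (1/20)[(4) + (-4) + (-3 - sqrt(5)) + (3 - sqrt(5)) + (-3 + sqrt(5)) + (sqrt(5) + 3) + (0) + (0)] = 0/20 = 0
Hence the multiplicities are chi_5: 1. Dimension check: dim(chi_1)*dim(chi_5) = 1*2 = 2 and sum (mult * dim) = 1*2 = 2.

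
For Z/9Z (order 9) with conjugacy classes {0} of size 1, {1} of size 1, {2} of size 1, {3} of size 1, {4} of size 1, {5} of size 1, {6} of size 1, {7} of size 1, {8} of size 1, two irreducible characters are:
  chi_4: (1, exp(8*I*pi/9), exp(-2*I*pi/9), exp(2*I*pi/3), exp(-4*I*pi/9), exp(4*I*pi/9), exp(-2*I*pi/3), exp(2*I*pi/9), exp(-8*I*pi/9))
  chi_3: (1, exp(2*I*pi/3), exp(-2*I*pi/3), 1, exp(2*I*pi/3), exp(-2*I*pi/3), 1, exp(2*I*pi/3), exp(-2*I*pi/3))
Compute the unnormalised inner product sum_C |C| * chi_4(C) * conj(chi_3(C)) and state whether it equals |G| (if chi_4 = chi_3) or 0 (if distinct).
Sum = 0; so <chi_4, chi_3> = 0 (distinct irreducibles are orthogonal).

Details: Compute term by term over conjugacy classes (|C| * chi_4(C) * conj(chi_3(C))):
  1*(1)*conj(1) + 1*(exp(8*I*pi/9))*conj(exp(2*I*pi/3)) + 1*(exp(-2*I*pi/9))*conj(exp(-2*I*pi/3)) + 1*(exp(2*I*pi/3))*conj(1) + 1*(exp(-4*I*pi/9))*conj(exp(2*I*pi/3)) + 1*(exp(4*I*pi/9))*conj(exp(-2*I*pi/3)) + 1*(exp(-2*I*pi/3))*conj(1) + 1*(exp(2*I*pi/9))*conj(exp(2*I*pi/3)) + 1*(exp(-8*I*pi/9))*conj(exp(-2*I*pi/3))
  = (1) + (exp(2*I*pi/9)) + (exp(4*I*pi/9)) + (exp(2*I*pi/3)) + (exp(8*I*pi/9)) + (exp(-8*I*pi/9)) + (exp(-2*I*pi/3)) + (exp(-4*I*pi/9)) + (exp(-2*I*pi/9))
  = 0.
(Exp terms are combined using exp(i*s)*conj(exp(i*t)) = exp(i*(s-t)), and sums of them are collapsed using the identity that for every m > 1 the m distinct m-th roots of unity sum to 0, e.g. 1 + exp(2*I*pi/3) + exp(-2*I*pi/3) = 0.)
Dividing by |G| = 9 gives 0/9 = 0, matching the row-orthogonality relation <chi_4, chi_3> = [chi_4 = chi_3].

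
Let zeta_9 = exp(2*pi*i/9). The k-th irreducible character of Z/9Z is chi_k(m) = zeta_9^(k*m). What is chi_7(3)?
chi_7(3) = zeta_9^21 = exp(2*I*pi/3)

Details: chi_7(3) = zeta_9^(7*3) = zeta_9^21. Since zeta_9^9 = 1, this equals zeta_9^3 = exp(2*pi*i*3/9) = exp(2*I*pi/3).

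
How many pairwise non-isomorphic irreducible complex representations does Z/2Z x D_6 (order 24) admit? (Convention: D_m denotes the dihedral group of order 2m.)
12

The number of irreducible complex representations of a finite group equals its number of conjugacy classes. For a direct product, #classes(G x H) = #classes(G) * #classes(H). Z/2Z has 2 classes (abelian), D_6 has 6 classes, so 2 * 6 = 12, so Z/2Z x D_6 (order 24) has exactly 12 irreducible complex representations.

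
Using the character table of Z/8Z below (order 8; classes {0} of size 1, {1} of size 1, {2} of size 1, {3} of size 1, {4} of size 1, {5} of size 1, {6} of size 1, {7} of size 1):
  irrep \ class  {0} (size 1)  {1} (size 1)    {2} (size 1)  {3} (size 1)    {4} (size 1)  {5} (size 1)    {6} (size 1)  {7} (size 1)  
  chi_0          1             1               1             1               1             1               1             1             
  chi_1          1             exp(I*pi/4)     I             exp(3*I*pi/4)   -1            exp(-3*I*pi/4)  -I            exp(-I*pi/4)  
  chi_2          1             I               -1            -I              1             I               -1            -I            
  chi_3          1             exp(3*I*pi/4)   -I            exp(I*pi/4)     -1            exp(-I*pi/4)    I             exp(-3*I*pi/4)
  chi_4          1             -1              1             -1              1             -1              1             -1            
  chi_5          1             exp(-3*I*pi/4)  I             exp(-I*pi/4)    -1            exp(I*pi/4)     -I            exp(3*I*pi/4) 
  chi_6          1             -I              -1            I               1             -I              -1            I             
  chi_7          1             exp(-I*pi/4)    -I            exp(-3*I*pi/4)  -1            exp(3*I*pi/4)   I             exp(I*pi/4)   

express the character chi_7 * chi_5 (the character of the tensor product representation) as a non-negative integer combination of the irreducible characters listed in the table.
chi_7 tensor chi_5 = chi_4 (all other irreducibles have multiplicity 0).

Reasoning: The character of a tensor product is the pointwise product (chi_7 * chi_5)(C) = chi_7(C) * chi_5(C):
  {0}: (1)*(1), {1}: (exp(-I*pi/4))*(exp(-3*I*pi/4)), {2}: (-I)*(I), {3}: (exp(-3*I*pi/4))*(exp(-I*pi/4)), {4}: (-1)*(-1), {5}: (exp(3*I*pi/4))*(exp(I*pi/4)), {6}: (I)*(-I), {7}: (exp(I*pi/4))*(exp(3*I*pi/4))
so (chi_7 * chi_5) takes values
  {0} -> 1, {1} -> -1, {2} -> 1, {3} -> -1, {4} -> 1, {5} -> -1, {6} -> 1, {7} -> -1.
Now take the inner product of this character with each irreducible chi from the table, <chi_7*chi_5, chi> = (1/8) sum_C |C| (chi_7*chi_5)(C) conj(chi(C)):
  <chi_7*chi_5, chi_0> = (1/8)[1*(1)*conj(1) + 1*(-1)*conj(1) + 1*(1)*conj(1) + 1*(-1)*conj(1) + 1*(1)*conj(1) + 1*(-1)*conj(1) + 1*(1)*conj(1) + 1*(-1)*conj(1)]
      = (1/8)[(1) + (-1) + (1) + (-1) + (1) + (-1) + (1) + (-1)] = 0/8 = 0
  <chi_7*chi_5, chi_1> = (1/8)[1*(1)*conj(1) + 1*(-1)*conj(exp(I*pi/4)) + 1*(1)*conj(I) + 1*(-1)*conj(exp(3*I*pi/4)) + 1*(1)*conj(-1) + 1*(-1)*conj(exp(-3*I*pi/4)) + 1*(1)*conj(-I) + 1*(-1)*conj(exp(-I*pi/4))]
      = (1/8)[(1) + (-exp(-I*pi/4)) + (-I) + (-exp(-3*I*pi/4)) + (-1) + (-exp(3*I*pi/4)) + (I) + (-exp(I*pi/4))] = 0/8 = 0
  <chi_7*chi_5, chi_2> = (1/8)[1*(1)*conj(1) + 1*(-1)*conj(I) + 1*(1)*conj(-1) + 1*(-1)*conj(-I) + 1*(1)*conj(1) + 1*(-1)*conj(I) + 1*(1)*conj(-1) + 1*(-1)*conj(-I)]
      = (1/8)[(1) + (I) + (-1) + (-I) + (1) + (I) + (-1) + (-I)] = 0/8 = 0
  <chi_7*chi_5, chi_3> = (1/8)[1*(1)*conj(1) + 1*(-1)*conj(exp(3*I*pi/4)) + 1*(1)*conj(-I) + 1*(-1)*conj(exp(I*pi/4)) + 1*(1)*conj(-1) + 1*(-1)*conj(exp(-I*pi/4)) + 1*(1)*conj(I) + 1*(-1)*conj(exp(-3*I*pi/4))]
      = (1/8)[(1) + (-exp(-3*I*pi/4)) + (I) + (-exp(-I*pi/4)) + (-1) + (-exp(I*pi/4)) + (-I) + (-exp(3*I*pi/4))] = 0/8 = 0
  <chi_7*chi_5, chi_4> = (1/8)[1*(1)*conj(1) + 1*(-1)*conj(-1) + 1*(1)*conj(1) + 1*(-1)*conj(-1) + 1*(1)*conj(1) + 1*(-1)*conj(-1) + 1*(1)*conj(1) + 1*(-1)*conj(-1)]
      = (1/8)[(1) + (1) + (1) + (1) + (1) + (1) + (1) + (1)] = 8/8 = 1
  <chi_7*chi_5, chi_5> = (1/8)[1*(1)*conj(1) + 1*(-1)*conj(exp(-3*I*pi/4)) + 1*(1)*conj(I) + 1*(-1)*conj(exp(-I*pi/4)) + 1*(1)*conj(-1) + 1*(-1)*conj(exp(I*pi/4)) + 1*(1)*conj(-I) + 1*(-1)*conj(exp(3*I*pi/4))]
      = (1/8)[(1) + (-exp(3*I*pi/4)) + (-I) + (-exp(I*pi/4)) + (-1) + (-exp(-I*pi/4)) + (I) + (-exp(-3*I*pi/4))] = 0/8 = 0
  <chi_7*chi_5, chi_6> = (1/8)[1*(1)*conj(1) + 1*(-1)*conj(-I) + 1*(1)*conj(-1) + 1*(-1)*conj(I) + 1*(1)*conj(1) + 1*(-1)*conj(-I) + 1*(1)*conj(-1) + 1*(-1)*conj(I)]
      = (1/8)[(1) + (-I) + (-1) + (I) + (1) + (-I) + (-1) + (I)] = 0/8 = 0
  <chi_7*chi_5, chi_7> = (1/8)[1*(1)*conj(1) + 1*(-1)*conj(exp(-I*pi/4)) + 1*(1)*conj(-I) + 1*(-1)*conj(exp(-3*I*pi/4)) + 1*(1)*conj(-1) + 1*(-1)*conj(exp(3*I*pi/4)) + 1*(1)*conj(I) + 1*(-1)*conj(exp(I*pi/4))]
      = (1/8)[(1) + (-exp(I*pi/4)) + (I) + (-exp(3*I*pi/4)) + (-1) + (-exp(-3*I*pi/4)) + (-I) + (-exp(-I*pi/4))] = 0/8 = 0
(Exp terms are combined using exp(i*s)*conj(exp(i*t)) = exp(i*(s-t)), and sums of them are collapsed using the identity that for every m > 1 the m distinct m-th roots of unity sum to 0, e.g. 1 + exp(2*I*pi/3) + exp(-2*I*pi/3) = 0.)
Hence the multiplicities are chi_4: 1. Dimension check: dim(chi_7)*dim(chi_5) = 1*1 = 1 and sum (mult * dim) = 1*1 = 1.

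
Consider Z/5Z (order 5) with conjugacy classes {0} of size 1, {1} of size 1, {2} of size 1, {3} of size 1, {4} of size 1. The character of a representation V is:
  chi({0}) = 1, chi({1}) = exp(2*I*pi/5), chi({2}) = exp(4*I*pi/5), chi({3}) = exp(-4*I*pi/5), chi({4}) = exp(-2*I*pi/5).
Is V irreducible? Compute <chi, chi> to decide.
Irreducible: <chi, chi> = 1.

Why: <chi, chi> = (1/|G|) sum_C |C| * |chi(C)|^2 = (1/5)[1*|1|^2 + 1*|exp(2*I*pi/5)|^2 + 1*|exp(4*I*pi/5)|^2 + 1*|exp(-4*I*pi/5)|^2 + 1*|exp(-2*I*pi/5)|^2]
  = (1/5)[(1) + (1) + (1) + (1) + (1)] = 5/5 = 1.
(Exp terms are combined using exp(i*s)*conj(exp(i*t)) = exp(i*(s-t)), and sums of them are collapsed using the identity that for every m > 1 the m distinct m-th roots of unity sum to 0, e.g. 1 + exp(2*I*pi/3) + exp(-2*I*pi/3) = 0.)
A character is irreducible iff <chi, chi> = 1, so this representation is irreducible.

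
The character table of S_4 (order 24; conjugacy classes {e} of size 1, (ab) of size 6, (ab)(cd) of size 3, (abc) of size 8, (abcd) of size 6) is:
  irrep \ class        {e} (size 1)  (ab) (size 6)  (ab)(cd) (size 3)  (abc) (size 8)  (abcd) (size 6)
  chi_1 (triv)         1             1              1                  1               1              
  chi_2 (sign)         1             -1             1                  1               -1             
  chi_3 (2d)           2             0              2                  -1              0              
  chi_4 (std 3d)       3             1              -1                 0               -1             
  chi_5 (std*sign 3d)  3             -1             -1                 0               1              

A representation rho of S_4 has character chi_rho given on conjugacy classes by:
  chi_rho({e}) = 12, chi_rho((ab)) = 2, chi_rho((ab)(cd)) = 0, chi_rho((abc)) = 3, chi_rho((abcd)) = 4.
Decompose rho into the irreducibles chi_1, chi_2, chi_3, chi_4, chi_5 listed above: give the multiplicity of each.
Multiplicities: chi_1: 3, chi_2: 0, chi_3: 0, chi_4: 1, chi_5: 2.

Proof sketch: Use <chi_rho, chi> = (1/|G|) sum_C |C| * chi_rho(C) * conj(chi(C)) with |G| = 24 for each irreducible chi in the table:
  <chi_rho, chi_1> = (1/24)[1*(12)*conj(1) + 6*(2)*conj(1) + 3*(0)*conj(1) + 8*(3)*conj(1) + 6*(4)*conj(1)]
      = (1/24)[(12) + (12) + (0) + (24) + (24)] = 72/24 = 3
  <chi_rho, chi_2> = (1/24)[1*(12)*conj(1) + 6*(2)*conj(-1) + 3*(0)*conj(1) + 8*(3)*conj(1) + 6*(4)*conj(-1)]
      = (1/24)[(12) + (-12) + (0) + (24) + (-24)] = 0/24 = 0
  <chi_rho, chi_3> = (1/24)[1*(12)*conj(2) + 6*(2)*conj(0) + 3*(0)*conj(2) + 8*(3)*conj(-1) + 6*(4)*conj(0)]
      = (1/24)[(24) + (0) + (0) + (-24) + (0)] = 0/24 = 0
  <chi_rho, chi_4> = (1/24)[1*(12)*conj(3) + 6*(2)*conj(1) + 3*(0)*conj(-1) + 8*(3)*conj(0) + 6*(4)*conj(-1)]
      = (1/24)[(36) + (12) + (0) + (0) + (-24)] = 24/24 = 1
  <chi_rho, chi_5> = (1/24)[1*(12)*conj(3) + 6*(2)*conj(-1) + 3*(0)*conj(-1) + 8*(3)*conj(0) + 6*(4)*conj(1)]
      = (1/24)[(36) + (-12) + (0) + (0) + (24)] = 48/24 = 2
Dimension check: dim(rho) = sum (mult * dim) = 3*1 + 0*1 + 0*2 + 1*3 + 2*3 = 12 = chi_rho(e) = 12.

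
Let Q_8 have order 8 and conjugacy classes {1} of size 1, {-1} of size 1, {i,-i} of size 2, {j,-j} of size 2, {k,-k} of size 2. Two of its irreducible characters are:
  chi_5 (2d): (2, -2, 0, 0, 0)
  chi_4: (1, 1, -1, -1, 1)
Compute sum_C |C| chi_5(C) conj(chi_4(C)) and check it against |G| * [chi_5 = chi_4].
Sum = 0; so <chi_5, chi_4> = 0 (distinct irreducibles are orthogonal).

Working: Compute term by term over conjugacy classes (|C| * chi_5(C) * conj(chi_4(C))):
  1*(2)*conj(1) + 1*(-2)*conj(1) + 2*(0)*conj(-1) + 2*(0)*conj(-1) + 2*(0)*conj(1)
  = (2) + (-2) + (0) + (0) + (0)
  = 0.
Dividing by |G| = 8 gives 0/8 = 0, matching the row-orthogonality relation <chi_5, chi_4> = [chi_5 = chi_4].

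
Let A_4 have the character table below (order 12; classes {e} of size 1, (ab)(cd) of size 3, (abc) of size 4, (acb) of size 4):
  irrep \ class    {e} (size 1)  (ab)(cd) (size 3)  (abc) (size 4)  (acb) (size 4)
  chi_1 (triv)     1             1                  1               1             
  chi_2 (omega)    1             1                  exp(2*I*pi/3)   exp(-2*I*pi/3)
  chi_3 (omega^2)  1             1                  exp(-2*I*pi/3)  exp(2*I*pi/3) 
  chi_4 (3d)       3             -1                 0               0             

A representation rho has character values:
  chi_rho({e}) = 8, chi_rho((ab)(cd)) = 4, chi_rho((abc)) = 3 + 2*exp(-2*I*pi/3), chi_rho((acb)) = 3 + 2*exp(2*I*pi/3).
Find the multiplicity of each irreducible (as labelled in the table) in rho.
Multiplicities: chi_1: 3, chi_2: 0, chi_3: 2, chi_4: 1.

Details: Use <chi_rho, chi> = (1/|G|) sum_C |C| * chi_rho(C) * conj(chi(C)) with |G| = 12 for each irreducible chi in the table:
  <chi_rho, chi_1> = (1/12)[1*(8)*conj(1) + 3*(4)*conj(1) + 4*(3 + 2*exp(-2*I*pi/3))*conj(1) + 4*(3 + 2*exp(2*I*pi/3))*conj(1)]
      = (1/12)[(8) + (12) + (12 + 8*exp(-2*I*pi/3)) + (12 + 8*exp(2*I*pi/3))] = 36/12 = 3
  <chi_rho, chi_2> = (1/12)[1*(8)*conj(1) + 3*(4)*conj(1) + 4*(3 + 2*exp(-2*I*pi/3))*conj(exp(2*I*pi/3)) + 4*(3 + 2*exp(2*I*pi/3))*conj(exp(-2*I*pi/3))]
      = (1/12)[(8) + (12) + (12*exp(-2*I*pi/3) + 8*exp(2*I*pi/3)) + (8*exp(-2*I*pi/3) + 12*exp(2*I*pi/3))] = 0/12 = 0
  <chi_rho, chi_3> = (1/12)[1*(8)*conj(1) + 3*(4)*conj(1) + 4*(3 + 2*exp(-2*I*pi/3))*conj(exp(-2*I*pi/3)) + 4*(3 + 2*exp(2*I*pi/3))*conj(exp(2*I*pi/3))]
      = (1/12)[(8) + (12) + (8 + 12*exp(2*I*pi/3)) + (8 + 12*exp(-2*I*pi/3))] = 24/12 = 2
  <chi_rho, chi_4> = (1/12)[1*(8)*conj(3) + 3*(4)*conj(-1) + 4*(3 + 2*exp(-2*I*pi/3))*conj(0) + 4*(3 + 2*exp(2*I*pi/3))*conj(0)]
      = (1/12)[(24) + (-12) + (0) + (0)] = 12/12 = 1
(Exp terms are combined using exp(i*s)*conj(exp(i*t)) = exp(i*(s-t)), and sums of them are collapsed using the identity that for every m > 1 the m distinct m-th roots of unity sum to 0, e.g. 1 + exp(2*I*pi/3) + exp(-2*I*pi/3) = 0.)
Dimension check: dim(rho) = sum (mult * dim) = 3*1 + 0*1 + 2*1 + 1*3 = 8 = chi_rho(e) = 8.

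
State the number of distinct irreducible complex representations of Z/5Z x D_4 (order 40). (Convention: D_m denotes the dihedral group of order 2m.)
25

Solution. The number of irreducible complex representations of a finite group equals its number of conjugacy classes. For a direct product, #classes(G x H) = #classes(G) * #classes(H). Z/5Z has 5 classes (abelian), D_4 has 5 classes, so 5 * 5 = 25, so Z/5Z x D_4 (order 40) has exactly 25 irreducible complex representations.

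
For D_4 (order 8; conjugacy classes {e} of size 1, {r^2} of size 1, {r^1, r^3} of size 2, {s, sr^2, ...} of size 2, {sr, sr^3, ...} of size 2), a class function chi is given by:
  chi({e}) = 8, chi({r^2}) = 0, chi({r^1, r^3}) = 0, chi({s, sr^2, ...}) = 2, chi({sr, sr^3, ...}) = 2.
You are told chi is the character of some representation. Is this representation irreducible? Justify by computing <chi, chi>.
Not irreducible (reducible): <chi, chi> = 10 > 1.

Solution. <chi, chi> = (1/|G|) sum_C |C| * |chi(C)|^2 = (1/8)[1*|8|^2 + 1*|0|^2 + 2*|0|^2 + 2*|2|^2 + 2*|2|^2]
  = (1/8)[(64) + (0) + (0) + (8) + (8)] = 80/8 = 10.
A character is irreducible iff <chi, chi> = 1, so this representation is reducible.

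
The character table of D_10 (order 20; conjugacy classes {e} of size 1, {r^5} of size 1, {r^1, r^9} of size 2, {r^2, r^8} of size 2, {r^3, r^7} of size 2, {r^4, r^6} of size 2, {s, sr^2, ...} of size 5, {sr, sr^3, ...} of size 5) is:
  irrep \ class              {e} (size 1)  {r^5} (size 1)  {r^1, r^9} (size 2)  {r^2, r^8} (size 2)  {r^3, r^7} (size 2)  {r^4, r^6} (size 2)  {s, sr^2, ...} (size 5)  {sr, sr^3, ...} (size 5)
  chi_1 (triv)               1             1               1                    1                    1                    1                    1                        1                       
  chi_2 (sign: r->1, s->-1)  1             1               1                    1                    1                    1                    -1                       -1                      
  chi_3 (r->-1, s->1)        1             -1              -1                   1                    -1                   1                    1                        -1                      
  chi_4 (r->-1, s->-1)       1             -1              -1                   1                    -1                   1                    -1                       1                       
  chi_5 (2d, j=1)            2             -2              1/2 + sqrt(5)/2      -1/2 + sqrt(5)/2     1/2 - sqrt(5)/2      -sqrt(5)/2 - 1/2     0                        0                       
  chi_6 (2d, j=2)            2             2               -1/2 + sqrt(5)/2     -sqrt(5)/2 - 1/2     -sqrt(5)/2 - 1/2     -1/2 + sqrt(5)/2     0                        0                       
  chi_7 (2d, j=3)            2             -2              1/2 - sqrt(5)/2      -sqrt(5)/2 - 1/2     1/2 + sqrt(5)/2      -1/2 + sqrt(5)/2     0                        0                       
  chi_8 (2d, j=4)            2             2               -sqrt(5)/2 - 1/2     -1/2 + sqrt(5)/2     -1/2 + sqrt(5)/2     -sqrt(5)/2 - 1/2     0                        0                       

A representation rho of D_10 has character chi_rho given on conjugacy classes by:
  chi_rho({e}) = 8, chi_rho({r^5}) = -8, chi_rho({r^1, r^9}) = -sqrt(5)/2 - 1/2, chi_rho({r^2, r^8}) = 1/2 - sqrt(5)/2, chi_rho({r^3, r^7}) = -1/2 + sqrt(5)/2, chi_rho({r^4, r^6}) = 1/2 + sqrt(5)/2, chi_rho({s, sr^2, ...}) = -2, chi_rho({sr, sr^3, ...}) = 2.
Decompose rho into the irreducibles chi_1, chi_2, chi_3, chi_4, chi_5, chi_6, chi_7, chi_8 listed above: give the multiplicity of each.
Multiplicities: chi_1: 0, chi_2: 0, chi_3: 0, chi_4: 2, chi_5: 1, chi_6: 0, chi_7: 2, chi_8: 0.

Reasoning: Use <chi_rho, chi> = (1/|G|) sum_C |C| * chi_rho(C) * conj(chi(C)) with |G| = 20 for each irreducible chi in the table:
  <chi_rho, chi_1> = (1/20)[1*(8)*conj(1) + 1*(-8)*conj(1) + 2*(-sqrt(5)/2 - 1/2)*conj(1) + 2*(1/2 - sqrt(5)/2)*conj(1) + 2*(-1/2 + sqrt(5)/2)*conj(1) + 2*(1/2 + sqrt(5)/2)*conj(1) + 5*(-2)*conj(1) + 5*(2)*conj(1)]
      = (1/20)[(8) + (-8) + (-sqrt(5) - 1) + (1 - sqrt(5)) + (-1 + sqrt(5)) + (1 + sqrt(5)) + (-10) + (10)] = 0/20 = 0
  <chi_rho, chi_2> = (1/20)[1*(8)*conj(1) + 1*(-8)*conj(1) + 2*(-sqrt(5)/2 - 1/2)*conj(1) + 2*(1/2 - sqrt(5)/2)*conj(1) + 2*(-1/2 + sqrt(5)/2)*conj(1) + 2*(1/2 + sqrt(5)/2)*conj(1) + 5*(-2)*conj(-1) + 5*(2)*conj(-1)]
      = (1/20)[(8) + (-8) + (-sqrt(5) - 1) + (1 - sqrt(5)) + (-1 + sqrt(5)) + (1 + sqrt(5)) + (10) + (-10)] = 0/20 = 0
  <chi_rho, chi_3> = (1/20)[1*(8)*conj(1) + 1*(-8)*conj(-1) + 2*(-sqrt(5)/2 - 1/2)*conj(-1) + 2*(1/2 - sqrt(5)/2)*conj(1) + 2*(-1/2 + sqrt(5)/2)*conj(-1) + 2*(1/2 + sqrt(5)/2)*conj(1) + 5*(-2)*conj(1) + 5*(2)*conj(-1)]
      = (1/20)[(8) + (8) + (1 + sqrt(5)) + (1 - sqrt(5)) + (1 - sqrt(5)) + (1 + sqrt(5)) + (-10) + (-10)] = 0/20 = 0
  <chi_rho, chi_4> = (1/20)[1*(8)*conj(1) + 1*(-8)*conj(-1) + 2*(-sqrt(5)/2 - 1/2)*conj(-1) + 2*(1/2 - sqrt(5)/2)*conj(1) + 2*(-1/2 + sqrt(5)/2)*conj(-1) + 2*(1/2 + sqrt(5)/2)*conj(1) + 5*(-2)*conj(-1) + 5*(2)*conj(1)]
      = (1/20)[(8) + (8) + (1 + sqrt(5)) + (1 - sqrt(5)) + (1 - sqrt(5)) + (1 + sqrt(5)) + (10) + (10)] = 40/20 = 2
  <chi_rho, chi_5> = (1/20)[1*(8)*conj(2) + 1*(-8)*conj(-2) + 2*(-sqrt(5)/2 - 1/2)*conj(1/2 + sqrt(5)/2) + 2*(1/2 - sqrt(5)/2)*conj(-1/2 + sqrt(5)/2) + 2*(-1/2 + sqrt(5)/2)*conj(1/2 - sqrt(5)/2) + 2*(1/2 + sqrt(5)/2)*conj(-sqrt(5)/2 - 1/2) + 5*(-2)*conj(0) + 5*(2)*conj(0)]
      = (1/20)[(16) + (16) + (-3 - sqrt(5)) + (-3 + sqrt(5)) + (-3 + sqrt(5)) + (-3 - sqrt(5)) + (0) + (0)] = 20/20 = 1
  <chi_rho, chi_6> = (1/20)[1*(8)*conj(2) + 1*(-8)*conj(2) + 2*(-sqrt(5)/2 - 1/2)*conj(-1/2 + sqrt(5)/2) + 2*(1/2 - sqrt(5)/2)*conj(-sqrt(5)/2 - 1/2) + 2*(-1/2 + sqrt(5)/2)*conj(-sqrt(5)/2 - 1/2) + 2*(1/2 + sqrt(5)/2)*conj(-1/2 + sqrt(5)/2) + 5*(-2)*conj(0) + 5*(2)*conj(0)]
      = (1/20)[(16) + (-16) + (-2) + (2) + (-2) + (2) + (0) + (0)] = 0/20 = 0
  <chi_rho, chi_7> = (1/20)[1*(8)*conj(2) + 1*(-8)*conj(-2) + 2*(-sqrt(5)/2 - 1/2)*conj(1/2 - sqrt(5)/2) + 2*(1/2 - sqrt(5)/2)*conj(-sqrt(5)/2 - 1/2) + 2*(-1/2 + sqrt(5)/2)*conj(1/2 + sqrt(5)/2) + 2*(1/2 + sqrt(5)/2)*conj(-1/2 + sqrt(5)/2) + 5*(-2)*conj(0) + 5*(2)*conj(0)]
      = (1/20)[(16) + (16) + (2) + (2) + (2) + (2) + (0) + (0)] = 40/20 = 2
  <chi_rho, chi_8> = (1/20)[1*(8)*conj(2) + 1*(-8)*conj(2) + 2*(-sqrt(5)/2 - 1/2)*conj(-sqrt(5)/2 - 1/2) + 2*(1/2 - sqrt(5)/2)*conj(-1/2 + sqrt(5)/2) + 2*(-1/2 + sqrt(5)/2)*conj(-1/2 + sqrt(5)/2) + 2*(1/2 + sqrt(5)/2)*conj(-sqrt(5)/2 - 1/2) + 5*(-2)*conj(0) + 5*(2)*conj(0)]
      = (1/20)[(16) + (-16) + (sqrt(5) + 3) + (-3 + sqrt(5)) + (3 - sqrt(5)) + (-3 - sqrt(5)) + (0) + (0)] = 0/20 = 0
Dimension check: dim(rho) = sum (mult * dim) = 0*1 + 0*1 + 0*1 + 2*1 + 1*2 + 0*2 + 2*2 + 0*2 = 8 = chi_rho(e) = 8.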